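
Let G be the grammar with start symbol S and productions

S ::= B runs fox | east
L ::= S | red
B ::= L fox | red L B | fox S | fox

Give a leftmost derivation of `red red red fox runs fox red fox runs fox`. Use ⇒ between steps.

S ⇒ B runs fox ⇒ red L B runs fox ⇒ red S B runs fox ⇒ red B runs fox B runs fox ⇒ red red L B runs fox B runs fox ⇒ red red red B runs fox B runs fox ⇒ red red red fox runs fox B runs fox ⇒ red red red fox runs fox L fox runs fox ⇒ red red red fox runs fox red fox runs fox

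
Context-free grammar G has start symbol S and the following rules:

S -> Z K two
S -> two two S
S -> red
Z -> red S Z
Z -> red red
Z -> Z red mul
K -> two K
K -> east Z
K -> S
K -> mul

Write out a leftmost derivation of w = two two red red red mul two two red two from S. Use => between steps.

S => two two S => two two Z K two => two two Z red mul K two => two two red red red mul K two => two two red red red mul S two => two two red red red mul two two S two => two two red red red mul two two red two

S => two two S   [S -> two two S]
two two S => two two Z K two   [S -> Z K two]
two two Z K two => two two Z red mul K two   [Z -> Z red mul]
two two Z red mul K two => two two red red red mul K two   [Z -> red red]
two two red red red mul K two => two two red red red mul S two   [K -> S]
two two red red red mul S two => two two red red red mul two two S two   [S -> two two S]
two two red red red mul two two S two => two two red red red mul two two red two   [S -> red]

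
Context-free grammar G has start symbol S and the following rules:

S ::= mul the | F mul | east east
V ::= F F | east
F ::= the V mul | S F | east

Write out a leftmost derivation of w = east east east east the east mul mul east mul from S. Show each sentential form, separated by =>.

S => F mul => S F mul => F mul F mul => S F mul F mul => east east F mul F mul => east east S F mul F mul => east east east east F mul F mul => east east east east the V mul mul F mul => east east east east the east mul mul F mul => east east east east the east mul mul east mul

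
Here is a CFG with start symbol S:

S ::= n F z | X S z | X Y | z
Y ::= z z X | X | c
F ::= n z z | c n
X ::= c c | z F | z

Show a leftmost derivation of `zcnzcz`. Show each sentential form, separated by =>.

S=>XSz=>zFSz=>zcnSz=>zcnXYz=>zcnzYz=>zcnzcz

S => XSz   [S ::= X S z]
XSz => zFSz   [X ::= z F]
zFSz => zcnSz   [F ::= c n]
zcnSz => zcnXYz   [S ::= X Y]
zcnXYz => zcnzYz   [X ::= z]
zcnzYz => zcnzcz   [Y ::= c]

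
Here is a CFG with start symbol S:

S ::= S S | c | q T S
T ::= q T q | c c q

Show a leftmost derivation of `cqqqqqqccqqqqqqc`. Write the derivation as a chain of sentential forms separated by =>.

S => SS   [S ::= S S]
SS => cS   [S ::= c]
cS => cqTS   [S ::= q T S]
cqTS => cqqTqS   [T ::= q T q]
cqqTqS => cqqqTqqS   [T ::= q T q]
cqqqTqqS => cqqqqTqqqS   [T ::= q T q]
cqqqqTqqqS => cqqqqqTqqqqS   [T ::= q T q]
cqqqqqTqqqqS => cqqqqqqTqqqqqS   [T ::= q T q]
cqqqqqqTqqqqqS => cqqqqqqccqqqqqqS   [T ::= c c q]
cqqqqqqccqqqqqqS => cqqqqqqccqqqqqqc   [S ::= c]

S => SS => cS => cqTS => cqqTqS => cqqqTqqS => cqqqqTqqqS => cqqqqqTqqqqS => cqqqqqqTqqqqqS => cqqqqqqccqqqqqqS => cqqqqqqccqqqqqqc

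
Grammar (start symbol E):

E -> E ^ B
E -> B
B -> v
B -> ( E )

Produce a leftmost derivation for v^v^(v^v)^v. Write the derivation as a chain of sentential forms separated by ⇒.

E ⇒ E^B ⇒ E^B^B ⇒ E^B^B^B ⇒ B^B^B^B ⇒ v^B^B^B ⇒ v^v^B^B ⇒ v^v^(E)^B ⇒ v^v^(E^B)^B ⇒ v^v^(B^B)^B ⇒ v^v^(v^B)^B ⇒ v^v^(v^v)^B ⇒ v^v^(v^v)^v

E ⇒ E^B   [E -> E ^ B]
E^B ⇒ E^B^B   [E -> E ^ B]
E^B^B ⇒ E^B^B^B   [E -> E ^ B]
E^B^B^B ⇒ B^B^B^B   [E -> B]
B^B^B^B ⇒ v^B^B^B   [B -> v]
v^B^B^B ⇒ v^v^B^B   [B -> v]
v^v^B^B ⇒ v^v^(E)^B   [B -> ( E )]
v^v^(E)^B ⇒ v^v^(E^B)^B   [E -> E ^ B]
v^v^(E^B)^B ⇒ v^v^(B^B)^B   [E -> B]
v^v^(B^B)^B ⇒ v^v^(v^B)^B   [B -> v]
v^v^(v^B)^B ⇒ v^v^(v^v)^B   [B -> v]
v^v^(v^v)^B ⇒ v^v^(v^v)^v   [B -> v]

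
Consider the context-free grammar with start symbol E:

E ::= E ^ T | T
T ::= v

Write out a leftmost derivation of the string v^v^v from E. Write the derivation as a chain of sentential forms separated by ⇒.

E ⇒ E^T ⇒ E^T^T ⇒ T^T^T ⇒ v^T^T ⇒ v^v^T ⇒ v^v^v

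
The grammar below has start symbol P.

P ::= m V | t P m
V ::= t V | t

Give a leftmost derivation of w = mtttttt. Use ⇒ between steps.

P ⇒ mV ⇒ mtV ⇒ mttV ⇒ mtttV ⇒ mttttV ⇒ mtttttV ⇒ mtttttt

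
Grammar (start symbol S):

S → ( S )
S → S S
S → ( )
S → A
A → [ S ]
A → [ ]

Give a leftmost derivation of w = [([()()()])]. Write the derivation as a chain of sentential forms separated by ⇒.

S ⇒ A   [S → A]
A ⇒ [S]   [A → [ S ]]
[S] ⇒ [(S)]   [S → ( S )]
[(S)] ⇒ [(A)]   [S → A]
[(A)] ⇒ [([S])]   [A → [ S ]]
[([S])] ⇒ [([SS])]   [S → S S]
[([SS])] ⇒ [([()S])]   [S → ( )]
[([()S])] ⇒ [([()SS])]   [S → S S]
[([()SS])] ⇒ [([()()S])]   [S → ( )]
[([()()S])] ⇒ [([()()()])]   [S → ( )]

S ⇒ A ⇒ [S] ⇒ [(S)] ⇒ [(A)] ⇒ [([S])] ⇒ [([SS])] ⇒ [([()S])] ⇒ [([()SS])] ⇒ [([()()S])] ⇒ [([()()()])]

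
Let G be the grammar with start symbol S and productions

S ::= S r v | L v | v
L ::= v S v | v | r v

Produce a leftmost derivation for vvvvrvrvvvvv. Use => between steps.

S => Lv => vSvv => vLvvv => vvSvvvv => vvSrvvvvv => vvSrvrvvvvv => vvLvrvrvvvvv => vvvvrvrvvvvv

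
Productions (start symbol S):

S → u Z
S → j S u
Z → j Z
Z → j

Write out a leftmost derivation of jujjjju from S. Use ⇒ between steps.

S ⇒ jSu   [S → j S u]
jSu ⇒ juZu   [S → u Z]
juZu ⇒ jujZu   [Z → j Z]
jujZu ⇒ jujjZu   [Z → j Z]
jujjZu ⇒ jujjjZu   [Z → j Z]
jujjjZu ⇒ jujjjju   [Z → j]

S ⇒ jSu ⇒ juZu ⇒ jujZu ⇒ jujjZu ⇒ jujjjZu ⇒ jujjjju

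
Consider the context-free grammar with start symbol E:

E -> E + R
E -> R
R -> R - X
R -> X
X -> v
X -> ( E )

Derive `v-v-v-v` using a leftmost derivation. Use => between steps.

E => R => R-X => R-X-X => R-X-X-X => X-X-X-X => v-X-X-X => v-v-X-X => v-v-v-X => v-v-v-v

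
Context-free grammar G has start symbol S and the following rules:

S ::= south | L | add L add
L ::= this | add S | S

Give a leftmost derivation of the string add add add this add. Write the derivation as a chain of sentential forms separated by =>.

S => L   [S ::= L]
L => add S   [L ::= add S]
add S => add add L add   [S ::= add L add]
add add L add => add add add S add   [L ::= add S]
add add add S add => add add add L add   [S ::= L]
add add add L add => add add add this add   [L ::= this]

S => L => add S => add add L add => add add add S add => add add add L add => add add add this add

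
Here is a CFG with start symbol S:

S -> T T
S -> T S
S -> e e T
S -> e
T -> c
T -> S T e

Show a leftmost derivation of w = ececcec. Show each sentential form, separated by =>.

S => TT   [S -> T T]
TT => STeT   [T -> S T e]
STeT => TTTeT   [S -> T T]
TTTeT => STeTTeT   [T -> S T e]
STeTTeT => eTeTTeT   [S -> e]
eTeTTeT => eceTTeT   [T -> c]
eceTTeT => ececTeT   [T -> c]
ececTeT => ececceT   [T -> c]
ececceT => ececcec   [T -> c]

S => TT => STeT => TTTeT => STeTTeT => eTeTTeT => eceTTeT => ececTeT => ececceT => ececcec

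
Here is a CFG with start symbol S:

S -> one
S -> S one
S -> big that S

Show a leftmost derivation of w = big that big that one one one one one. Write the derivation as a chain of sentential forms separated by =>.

S => S one => big that S one => big that S one one => big that S one one one => big that big that S one one one => big that big that S one one one one => big that big that one one one one one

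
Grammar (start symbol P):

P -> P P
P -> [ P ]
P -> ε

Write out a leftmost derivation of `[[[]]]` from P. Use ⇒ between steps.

P ⇒ PP ⇒ PPP ⇒ [P]PP ⇒ [PP]PP ⇒ [PPP]PP ⇒ [[P]PP]PP ⇒ [[[P]]PP]PP ⇒ [[[]]PP]PP ⇒ [[[]]P]PP ⇒ [[[]]]PP ⇒ [[[]]]P ⇒ [[[]]]

P ⇒ PP   [P -> P P]
PP ⇒ PPP   [P -> P P]
PPP ⇒ [P]PP   [P -> [ P ]]
[P]PP ⇒ [PP]PP   [P -> P P]
[PP]PP ⇒ [PPP]PP   [P -> P P]
[PPP]PP ⇒ [[P]PP]PP   [P -> [ P ]]
[[P]PP]PP ⇒ [[[P]]PP]PP   [P -> [ P ]]
[[[P]]PP]PP ⇒ [[[]]PP]PP   [P -> ε]
[[[]]PP]PP ⇒ [[[]]P]PP   [P -> ε]
[[[]]P]PP ⇒ [[[]]]PP   [P -> ε]
[[[]]]PP ⇒ [[[]]]P   [P -> ε]
[[[]]]P ⇒ [[[]]]   [P -> ε]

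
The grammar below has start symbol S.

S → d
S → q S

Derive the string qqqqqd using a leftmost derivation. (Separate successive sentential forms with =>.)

S=>qS=>qqS=>qqqS=>qqqqS=>qqqqqS=>qqqqqd

S => qS   [S → q S]
qS => qqS   [S → q S]
qqS => qqqS   [S → q S]
qqqS => qqqqS   [S → q S]
qqqqS => qqqqqS   [S → q S]
qqqqqS => qqqqqd   [S → d]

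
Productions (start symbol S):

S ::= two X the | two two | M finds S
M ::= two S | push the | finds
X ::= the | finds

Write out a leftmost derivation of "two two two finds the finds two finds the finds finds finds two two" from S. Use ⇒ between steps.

S ⇒ M finds S   [S ::= M finds S]
M finds S ⇒ two S finds S   [M ::= two S]
two S finds S ⇒ two M finds S finds S   [S ::= M finds S]
two M finds S finds S ⇒ two two S finds S finds S   [M ::= two S]
two two S finds S finds S ⇒ two two two X the finds S finds S   [S ::= two X the]
two two two X the finds S finds S ⇒ two two two finds the finds S finds S   [X ::= finds]
two two two finds the finds S finds S ⇒ two two two finds the finds two X the finds S   [S ::= two X the]
two two two finds the finds two X the finds S ⇒ two two two finds the finds two finds the finds S   [X ::= finds]
two two two finds the finds two finds the finds S ⇒ two two two finds the finds two finds the finds M finds S   [S ::= M finds S]
two two two finds the finds two finds the finds M finds S ⇒ two two two finds the finds two finds the finds finds finds S   [M ::= finds]
two two two finds the finds two finds the finds finds finds S ⇒ two two two finds the finds two finds the finds finds finds two two   [S ::= two two]

S ⇒ M finds S ⇒ two S finds S ⇒ two M finds S finds S ⇒ two two S finds S finds S ⇒ two two two X the finds S finds S ⇒ two two two finds the finds S finds S ⇒ two two two finds the finds two X the finds S ⇒ two two two finds the finds two finds the finds S ⇒ two two two finds the finds two finds the finds M finds S ⇒ two two two finds the finds two finds the finds finds finds S ⇒ two two two finds the finds two finds the finds finds finds two two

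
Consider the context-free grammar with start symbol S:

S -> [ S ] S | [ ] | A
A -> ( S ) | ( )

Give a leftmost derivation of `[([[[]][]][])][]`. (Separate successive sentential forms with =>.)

S => [S]S => [A]S => [(S)]S => [([S]S)]S => [([[S]S]S)]S => [([[[]]S]S)]S => [([[[]][]]S)]S => [([[[]][]][])]S => [([[[]][]][])][]

S => [S]S   [S -> [ S ] S]
[S]S => [A]S   [S -> A]
[A]S => [(S)]S   [A -> ( S )]
[(S)]S => [([S]S)]S   [S -> [ S ] S]
[([S]S)]S => [([[S]S]S)]S   [S -> [ S ] S]
[([[S]S]S)]S => [([[[]]S]S)]S   [S -> [ ]]
[([[[]]S]S)]S => [([[[]][]]S)]S   [S -> [ ]]
[([[[]][]]S)]S => [([[[]][]][])]S   [S -> [ ]]
[([[[]][]][])]S => [([[[]][]][])][]   [S -> [ ]]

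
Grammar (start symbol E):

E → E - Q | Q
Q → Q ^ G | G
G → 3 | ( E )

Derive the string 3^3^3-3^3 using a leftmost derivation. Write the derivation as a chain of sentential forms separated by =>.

E => E-Q => Q-Q => Q^G-Q => Q^G^G-Q => G^G^G-Q => 3^G^G-Q => 3^3^G-Q => 3^3^3-Q => 3^3^3-Q^G => 3^3^3-G^G => 3^3^3-3^G => 3^3^3-3^3

E => E-Q   [E → E - Q]
E-Q => Q-Q   [E → Q]
Q-Q => Q^G-Q   [Q → Q ^ G]
Q^G-Q => Q^G^G-Q   [Q → Q ^ G]
Q^G^G-Q => G^G^G-Q   [Q → G]
G^G^G-Q => 3^G^G-Q   [G → 3]
3^G^G-Q => 3^3^G-Q   [G → 3]
3^3^G-Q => 3^3^3-Q   [G → 3]
3^3^3-Q => 3^3^3-Q^G   [Q → Q ^ G]
3^3^3-Q^G => 3^3^3-G^G   [Q → G]
3^3^3-G^G => 3^3^3-3^G   [G → 3]
3^3^3-3^G => 3^3^3-3^3   [G → 3]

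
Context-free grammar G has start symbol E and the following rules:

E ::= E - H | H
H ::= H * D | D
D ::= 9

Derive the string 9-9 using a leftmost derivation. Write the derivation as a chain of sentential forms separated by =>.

E => E-H   [E ::= E - H]
E-H => H-H   [E ::= H]
H-H => D-H   [H ::= D]
D-H => 9-H   [D ::= 9]
9-H => 9-D   [H ::= D]
9-D => 9-9   [D ::= 9]

E => E-H => H-H => D-H => 9-H => 9-D => 9-9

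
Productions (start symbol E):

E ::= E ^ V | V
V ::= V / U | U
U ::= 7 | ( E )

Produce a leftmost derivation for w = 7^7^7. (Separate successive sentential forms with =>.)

E => E^V => E^V^V => V^V^V => U^V^V => 7^V^V => 7^U^V => 7^7^V => 7^7^U => 7^7^7

E => E^V   [E ::= E ^ V]
E^V => E^V^V   [E ::= E ^ V]
E^V^V => V^V^V   [E ::= V]
V^V^V => U^V^V   [V ::= U]
U^V^V => 7^V^V   [U ::= 7]
7^V^V => 7^U^V   [V ::= U]
7^U^V => 7^7^V   [U ::= 7]
7^7^V => 7^7^U   [V ::= U]
7^7^U => 7^7^7   [U ::= 7]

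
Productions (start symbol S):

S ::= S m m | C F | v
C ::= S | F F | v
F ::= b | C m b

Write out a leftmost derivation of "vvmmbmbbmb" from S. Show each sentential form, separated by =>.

S => CF => vF => vCmb => vFFmb => vCmbFmb => vSmbFmb => vCFmbFmb => vSFmbFmb => vSmmFmbFmb => vvmmFmbFmb => vvmmbmbFmb => vvmmbmbbmb

S => CF   [S ::= C F]
CF => vF   [C ::= v]
vF => vCmb   [F ::= C m b]
vCmb => vFFmb   [C ::= F F]
vFFmb => vCmbFmb   [F ::= C m b]
vCmbFmb => vSmbFmb   [C ::= S]
vSmbFmb => vCFmbFmb   [S ::= C F]
vCFmbFmb => vSFmbFmb   [C ::= S]
vSFmbFmb => vSmmFmbFmb   [S ::= S m m]
vSmmFmbFmb => vvmmFmbFmb   [S ::= v]
vvmmFmbFmb => vvmmbmbFmb   [F ::= b]
vvmmbmbFmb => vvmmbmbbmb   [F ::= b]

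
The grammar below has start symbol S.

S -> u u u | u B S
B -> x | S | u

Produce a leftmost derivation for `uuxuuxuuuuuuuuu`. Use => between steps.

S => uBS   [S -> u B S]
uBS => uSS   [B -> S]
uSS => uuBSS   [S -> u B S]
uuBSS => uuxSS   [B -> x]
uuxSS => uuxuBSS   [S -> u B S]
uuxuBSS => uuxuSSS   [B -> S]
uuxuSSS => uuxuuBSSS   [S -> u B S]
uuxuuBSSS => uuxuuxSSS   [B -> x]
uuxuuxSSS => uuxuuxuuuSS   [S -> u u u]
uuxuuxuuuSS => uuxuuxuuuuuuS   [S -> u u u]
uuxuuxuuuuuuS => uuxuuxuuuuuuuuu   [S -> u u u]

S=>uBS=>uSS=>uuBSS=>uuxSS=>uuxuBSS=>uuxuSSS=>uuxuuBSSS=>uuxuuxSSS=>uuxuuxuuuSS=>uuxuuxuuuuuuS=>uuxuuxuuuuuuuuu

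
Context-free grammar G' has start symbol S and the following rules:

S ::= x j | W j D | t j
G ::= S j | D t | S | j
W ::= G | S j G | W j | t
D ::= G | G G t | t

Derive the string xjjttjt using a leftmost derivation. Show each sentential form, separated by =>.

S => WjD => GjD => DtjD => GGttjD => SGttjD => xjGttjD => xjjttjD => xjjttjt

S => WjD   [S ::= W j D]
WjD => GjD   [W ::= G]
GjD => DtjD   [G ::= D t]
DtjD => GGttjD   [D ::= G G t]
GGttjD => SGttjD   [G ::= S]
SGttjD => xjGttjD   [S ::= x j]
xjGttjD => xjjttjD   [G ::= j]
xjjttjD => xjjttjt   [D ::= t]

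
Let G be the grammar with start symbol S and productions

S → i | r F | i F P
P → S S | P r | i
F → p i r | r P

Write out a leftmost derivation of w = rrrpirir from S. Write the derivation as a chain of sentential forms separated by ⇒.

S ⇒ rF   [S → r F]
rF ⇒ rrP   [F → r P]
rrP ⇒ rrPr   [P → P r]
rrPr ⇒ rrSSr   [P → S S]
rrSSr ⇒ rrrFSr   [S → r F]
rrrFSr ⇒ rrrpirSr   [F → p i r]
rrrpirSr ⇒ rrrpirir   [S → i]

S⇒rF⇒rrP⇒rrPr⇒rrSSr⇒rrrFSr⇒rrrpirSr⇒rrrpirir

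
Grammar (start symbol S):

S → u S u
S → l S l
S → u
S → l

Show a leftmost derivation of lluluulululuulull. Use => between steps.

S => lSl => llSll => lluSull => llulSlull => lluluSulull => lluluuSuulull => lluluulSluulull => lluluuluSuluulull => lluluulululuulull

S => lSl   [S → l S l]
lSl => llSll   [S → l S l]
llSll => lluSull   [S → u S u]
lluSull => llulSlull   [S → l S l]
llulSlull => lluluSulull   [S → u S u]
lluluSulull => lluluuSuulull   [S → u S u]
lluluuSuulull => lluluulSluulull   [S → l S l]
lluluulSluulull => lluluuluSuluulull   [S → u S u]
lluluuluSuluulull => lluluulululuulull   [S → l]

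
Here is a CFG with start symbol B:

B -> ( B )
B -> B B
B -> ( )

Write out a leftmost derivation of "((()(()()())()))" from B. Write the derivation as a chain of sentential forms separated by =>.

B=>(B)=>((B))=>((BB))=>((()B))=>((()BB))=>((()(B)B))=>((()(BB)B))=>((()(()B)B))=>((()(()BB)B))=>((()(()()B)B))=>((()(()()())B))=>((()(()()())()))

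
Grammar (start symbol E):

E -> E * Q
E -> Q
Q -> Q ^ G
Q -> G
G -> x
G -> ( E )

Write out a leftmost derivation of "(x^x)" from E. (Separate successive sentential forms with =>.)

E=>Q=>G=>(E)=>(Q)=>(Q^G)=>(G^G)=>(x^G)=>(x^x)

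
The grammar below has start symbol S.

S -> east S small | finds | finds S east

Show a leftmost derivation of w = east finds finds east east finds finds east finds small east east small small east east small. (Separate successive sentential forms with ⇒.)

S ⇒ east S small ⇒ east finds S east small ⇒ east finds finds S east east small ⇒ east finds finds east S small east east small ⇒ east finds finds east east S small small east east small ⇒ east finds finds east east finds S east small small east east small ⇒ east finds finds east east finds finds S east east small small east east small ⇒ east finds finds east east finds finds east S small east east small small east east small ⇒ east finds finds east east finds finds east finds small east east small small east east small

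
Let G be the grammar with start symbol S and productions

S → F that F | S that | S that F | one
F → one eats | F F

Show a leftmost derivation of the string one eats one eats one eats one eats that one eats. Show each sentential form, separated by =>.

S => F that F   [S → F that F]
F that F => F F that F   [F → F F]
F F that F => F F F that F   [F → F F]
F F F that F => F F F F that F   [F → F F]
F F F F that F => one eats F F F that F   [F → one eats]
one eats F F F that F => one eats one eats F F that F   [F → one eats]
one eats one eats F F that F => one eats one eats one eats F that F   [F → one eats]
one eats one eats one eats F that F => one eats one eats one eats one eats that F   [F → one eats]
one eats one eats one eats one eats that F => one eats one eats one eats one eats that one eats   [F → one eats]

S => F that F => F F that F => F F F that F => F F F F that F => one eats F F F that F => one eats one eats F F that F => one eats one eats one eats F that F => one eats one eats one eats one eats that F => one eats one eats one eats one eats that one eats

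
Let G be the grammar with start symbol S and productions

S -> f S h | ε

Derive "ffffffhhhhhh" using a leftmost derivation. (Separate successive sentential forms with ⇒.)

S ⇒ fSh   [S -> f S h]
fSh ⇒ ffShh   [S -> f S h]
ffShh ⇒ fffShhh   [S -> f S h]
fffShhh ⇒ ffffShhhh   [S -> f S h]
ffffShhhh ⇒ fffffShhhhh   [S -> f S h]
fffffShhhhh ⇒ ffffffShhhhhh   [S -> f S h]
ffffffShhhhhh ⇒ ffffffhhhhhh   [S -> ε]

S ⇒ fSh ⇒ ffShh ⇒ fffShhh ⇒ ffffShhhh ⇒ fffffShhhhh ⇒ ffffffShhhhhh ⇒ ffffffhhhhhh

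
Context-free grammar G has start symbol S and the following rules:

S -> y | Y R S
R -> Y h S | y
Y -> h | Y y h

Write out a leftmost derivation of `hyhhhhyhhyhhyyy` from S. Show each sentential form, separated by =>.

S => YRS => YyhRS => hyhRS => hyhYhSS => hyhhhSS => hyhhhYRSS => hyhhhYyhRSS => hyhhhhyhRSS => hyhhhhyhYhSSS => hyhhhhyhYyhhSSS => hyhhhhyhhyhhSSS => hyhhhhyhhyhhySS => hyhhhhyhhyhhyyS => hyhhhhyhhyhhyyy

S => YRS   [S -> Y R S]
YRS => YyhRS   [Y -> Y y h]
YyhRS => hyhRS   [Y -> h]
hyhRS => hyhYhSS   [R -> Y h S]
hyhYhSS => hyhhhSS   [Y -> h]
hyhhhSS => hyhhhYRSS   [S -> Y R S]
hyhhhYRSS => hyhhhYyhRSS   [Y -> Y y h]
hyhhhYyhRSS => hyhhhhyhRSS   [Y -> h]
hyhhhhyhRSS => hyhhhhyhYhSSS   [R -> Y h S]
hyhhhhyhYhSSS => hyhhhhyhYyhhSSS   [Y -> Y y h]
hyhhhhyhYyhhSSS => hyhhhhyhhyhhSSS   [Y -> h]
hyhhhhyhhyhhSSS => hyhhhhyhhyhhySS   [S -> y]
hyhhhhyhhyhhySS => hyhhhhyhhyhhyyS   [S -> y]
hyhhhhyhhyhhyyS => hyhhhhyhhyhhyyy   [S -> y]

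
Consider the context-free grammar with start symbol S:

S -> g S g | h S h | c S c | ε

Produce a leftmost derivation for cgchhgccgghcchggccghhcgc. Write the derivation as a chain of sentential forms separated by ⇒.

S ⇒ cSc   [S -> c S c]
cSc ⇒ cgSgc   [S -> g S g]
cgSgc ⇒ cgcScgc   [S -> c S c]
cgcScgc ⇒ cgchShcgc   [S -> h S h]
cgchShcgc ⇒ cgchhShhcgc   [S -> h S h]
cgchhShhcgc ⇒ cgchhgSghhcgc   [S -> g S g]
cgchhgSghhcgc ⇒ cgchhgcScghhcgc   [S -> c S c]
cgchhgcScghhcgc ⇒ cgchhgccSccghhcgc   [S -> c S c]
cgchhgccSccghhcgc ⇒ cgchhgccgSgccghhcgc   [S -> g S g]
cgchhgccgSgccghhcgc ⇒ cgchhgccggSggccghhcgc   [S -> g S g]
cgchhgccggSggccghhcgc ⇒ cgchhgccgghShggccghhcgc   [S -> h S h]
cgchhgccgghShggccghhcgc ⇒ cgchhgccgghcSchggccghhcgc   [S -> c S c]
cgchhgccgghcSchggccghhcgc ⇒ cgchhgccgghcchggccghhcgc   [S -> ε]

S⇒cSc⇒cgSgc⇒cgcScgc⇒cgchShcgc⇒cgchhShhcgc⇒cgchhgSghhcgc⇒cgchhgcScghhcgc⇒cgchhgccSccghhcgc⇒cgchhgccgSgccghhcgc⇒cgchhgccggSggccghhcgc⇒cgchhgccgghShggccghhcgc⇒cgchhgccgghcSchggccghhcgc⇒cgchhgccgghcchggccghhcgc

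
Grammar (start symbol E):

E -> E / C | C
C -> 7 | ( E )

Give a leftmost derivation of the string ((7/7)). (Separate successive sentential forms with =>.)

E => C => (E) => (C) => ((E)) => ((E/C)) => ((C/C)) => ((7/C)) => ((7/7))

E => C   [E -> C]
C => (E)   [C -> ( E )]
(E) => (C)   [E -> C]
(C) => ((E))   [C -> ( E )]
((E)) => ((E/C))   [E -> E / C]
((E/C)) => ((C/C))   [E -> C]
((C/C)) => ((7/C))   [C -> 7]
((7/C)) => ((7/7))   [C -> 7]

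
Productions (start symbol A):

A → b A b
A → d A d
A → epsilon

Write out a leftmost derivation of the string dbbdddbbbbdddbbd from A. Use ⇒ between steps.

A ⇒ dAd   [A → d A d]
dAd ⇒ dbAbd   [A → b A b]
dbAbd ⇒ dbbAbbd   [A → b A b]
dbbAbbd ⇒ dbbdAdbbd   [A → d A d]
dbbdAdbbd ⇒ dbbddAddbbd   [A → d A d]
dbbddAddbbd ⇒ dbbdddAdddbbd   [A → d A d]
dbbdddAdddbbd ⇒ dbbdddbAbdddbbd   [A → b A b]
dbbdddbAbdddbbd ⇒ dbbdddbbAbbdddbbd   [A → b A b]
dbbdddbbAbbdddbbd ⇒ dbbdddbbbbdddbbd   [A → epsilon]

A ⇒ dAd ⇒ dbAbd ⇒ dbbAbbd ⇒ dbbdAdbbd ⇒ dbbddAddbbd ⇒ dbbdddAdddbbd ⇒ dbbdddbAbdddbbd ⇒ dbbdddbbAbbdddbbd ⇒ dbbdddbbbbdddbbd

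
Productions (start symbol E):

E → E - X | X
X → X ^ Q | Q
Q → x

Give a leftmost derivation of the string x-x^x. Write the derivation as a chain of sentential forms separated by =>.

E => E-X   [E → E - X]
E-X => X-X   [E → X]
X-X => Q-X   [X → Q]
Q-X => x-X   [Q → x]
x-X => x-X^Q   [X → X ^ Q]
x-X^Q => x-Q^Q   [X → Q]
x-Q^Q => x-x^Q   [Q → x]
x-x^Q => x-x^x   [Q → x]

E => E-X => X-X => Q-X => x-X => x-X^Q => x-Q^Q => x-x^Q => x-x^x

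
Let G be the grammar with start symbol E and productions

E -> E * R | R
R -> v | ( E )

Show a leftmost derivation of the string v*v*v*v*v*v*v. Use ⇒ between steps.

E ⇒ E*R   [E -> E * R]
E*R ⇒ E*R*R   [E -> E * R]
E*R*R ⇒ E*R*R*R   [E -> E * R]
E*R*R*R ⇒ E*R*R*R*R   [E -> E * R]
E*R*R*R*R ⇒ E*R*R*R*R*R   [E -> E * R]
E*R*R*R*R*R ⇒ E*R*R*R*R*R*R   [E -> E * R]
E*R*R*R*R*R*R ⇒ R*R*R*R*R*R*R   [E -> R]
R*R*R*R*R*R*R ⇒ v*R*R*R*R*R*R   [R -> v]
v*R*R*R*R*R*R ⇒ v*v*R*R*R*R*R   [R -> v]
v*v*R*R*R*R*R ⇒ v*v*v*R*R*R*R   [R -> v]
v*v*v*R*R*R*R ⇒ v*v*v*v*R*R*R   [R -> v]
v*v*v*v*R*R*R ⇒ v*v*v*v*v*R*R   [R -> v]
v*v*v*v*v*R*R ⇒ v*v*v*v*v*v*R   [R -> v]
v*v*v*v*v*v*R ⇒ v*v*v*v*v*v*v   [R -> v]

E ⇒ E*R ⇒ E*R*R ⇒ E*R*R*R ⇒ E*R*R*R*R ⇒ E*R*R*R*R*R ⇒ E*R*R*R*R*R*R ⇒ R*R*R*R*R*R*R ⇒ v*R*R*R*R*R*R ⇒ v*v*R*R*R*R*R ⇒ v*v*v*R*R*R*R ⇒ v*v*v*v*R*R*R ⇒ v*v*v*v*v*R*R ⇒ v*v*v*v*v*v*R ⇒ v*v*v*v*v*v*v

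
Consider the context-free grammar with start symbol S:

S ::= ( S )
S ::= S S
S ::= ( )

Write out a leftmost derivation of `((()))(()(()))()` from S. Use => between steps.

S => SS   [S ::= S S]
SS => SSS   [S ::= S S]
SSS => (S)SS   [S ::= ( S )]
(S)SS => ((S))SS   [S ::= ( S )]
((S))SS => ((()))SS   [S ::= ( )]
((()))SS => ((()))(S)S   [S ::= ( S )]
((()))(S)S => ((()))(SS)S   [S ::= S S]
((()))(SS)S => ((()))(()S)S   [S ::= ( )]
((()))(()S)S => ((()))(()(S))S   [S ::= ( S )]
((()))(()(S))S => ((()))(()(()))S   [S ::= ( )]
((()))(()(()))S => ((()))(()(()))()   [S ::= ( )]

S => SS => SSS => (S)SS => ((S))SS => ((()))SS => ((()))(S)S => ((()))(SS)S => ((()))(()S)S => ((()))(()(S))S => ((()))(()(()))S => ((()))(()(()))()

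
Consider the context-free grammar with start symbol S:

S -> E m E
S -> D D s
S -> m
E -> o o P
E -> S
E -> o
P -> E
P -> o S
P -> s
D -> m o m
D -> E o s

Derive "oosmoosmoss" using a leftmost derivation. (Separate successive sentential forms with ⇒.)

S ⇒ DDs ⇒ EosDs ⇒ SosDs ⇒ EmEosDs ⇒ ooPmEosDs ⇒ oosmEosDs ⇒ oosmoosDs ⇒ oosmoosEoss ⇒ oosmoosSoss ⇒ oosmoosmoss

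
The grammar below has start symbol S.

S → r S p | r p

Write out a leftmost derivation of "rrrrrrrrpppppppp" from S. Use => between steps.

S => rSp   [S → r S p]
rSp => rrSpp   [S → r S p]
rrSpp => rrrSppp   [S → r S p]
rrrSppp => rrrrSpppp   [S → r S p]
rrrrSpppp => rrrrrSppppp   [S → r S p]
rrrrrSppppp => rrrrrrSpppppp   [S → r S p]
rrrrrrSpppppp => rrrrrrrSppppppp   [S → r S p]
rrrrrrrSppppppp => rrrrrrrrpppppppp   [S → r p]

S => rSp => rrSpp => rrrSppp => rrrrSpppp => rrrrrSppppp => rrrrrrSpppppp => rrrrrrrSppppppp => rrrrrrrrpppppppp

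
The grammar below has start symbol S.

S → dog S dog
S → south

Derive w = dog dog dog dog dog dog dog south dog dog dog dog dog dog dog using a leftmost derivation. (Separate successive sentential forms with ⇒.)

S ⇒ dog S dog ⇒ dog dog S dog dog ⇒ dog dog dog S dog dog dog ⇒ dog dog dog dog S dog dog dog dog ⇒ dog dog dog dog dog S dog dog dog dog dog ⇒ dog dog dog dog dog dog S dog dog dog dog dog dog ⇒ dog dog dog dog dog dog dog S dog dog dog dog dog dog dog ⇒ dog dog dog dog dog dog dog south dog dog dog dog dog dog dog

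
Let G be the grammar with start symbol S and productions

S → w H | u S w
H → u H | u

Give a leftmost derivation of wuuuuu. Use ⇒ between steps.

S ⇒ wH ⇒ wuH ⇒ wuuH ⇒ wuuuH ⇒ wuuuuH ⇒ wuuuuu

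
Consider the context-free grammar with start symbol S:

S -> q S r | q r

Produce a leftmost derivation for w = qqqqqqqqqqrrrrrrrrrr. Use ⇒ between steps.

S⇒qSr⇒qqSrr⇒qqqSrrr⇒qqqqSrrrr⇒qqqqqSrrrrr⇒qqqqqqSrrrrrr⇒qqqqqqqSrrrrrrr⇒qqqqqqqqSrrrrrrrr⇒qqqqqqqqqSrrrrrrrrr⇒qqqqqqqqqqrrrrrrrrrr

S ⇒ qSr   [S -> q S r]
qSr ⇒ qqSrr   [S -> q S r]
qqSrr ⇒ qqqSrrr   [S -> q S r]
qqqSrrr ⇒ qqqqSrrrr   [S -> q S r]
qqqqSrrrr ⇒ qqqqqSrrrrr   [S -> q S r]
qqqqqSrrrrr ⇒ qqqqqqSrrrrrr   [S -> q S r]
qqqqqqSrrrrrr ⇒ qqqqqqqSrrrrrrr   [S -> q S r]
qqqqqqqSrrrrrrr ⇒ qqqqqqqqSrrrrrrrr   [S -> q S r]
qqqqqqqqSrrrrrrrr ⇒ qqqqqqqqqSrrrrrrrrr   [S -> q S r]
qqqqqqqqqSrrrrrrrrr ⇒ qqqqqqqqqqrrrrrrrrrr   [S -> q r]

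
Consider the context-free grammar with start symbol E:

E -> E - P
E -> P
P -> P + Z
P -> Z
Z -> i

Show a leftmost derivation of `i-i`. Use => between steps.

E => E-P => P-P => Z-P => i-P => i-Z => i-i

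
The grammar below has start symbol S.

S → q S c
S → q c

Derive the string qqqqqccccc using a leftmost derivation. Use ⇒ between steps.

S ⇒ qSc ⇒ qqScc ⇒ qqqSccc ⇒ qqqqScccc ⇒ qqqqqccccc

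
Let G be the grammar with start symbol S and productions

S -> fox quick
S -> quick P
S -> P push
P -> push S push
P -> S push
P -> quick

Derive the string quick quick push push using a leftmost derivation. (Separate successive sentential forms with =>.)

S => P push => S push push => quick P push push => quick quick push push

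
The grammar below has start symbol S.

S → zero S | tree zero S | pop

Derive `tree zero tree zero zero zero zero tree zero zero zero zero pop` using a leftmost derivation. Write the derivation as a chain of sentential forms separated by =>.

S => tree zero S => tree zero tree zero S => tree zero tree zero zero S => tree zero tree zero zero zero S => tree zero tree zero zero zero zero S => tree zero tree zero zero zero zero tree zero S => tree zero tree zero zero zero zero tree zero zero S => tree zero tree zero zero zero zero tree zero zero zero S => tree zero tree zero zero zero zero tree zero zero zero zero S => tree zero tree zero zero zero zero tree zero zero zero zero pop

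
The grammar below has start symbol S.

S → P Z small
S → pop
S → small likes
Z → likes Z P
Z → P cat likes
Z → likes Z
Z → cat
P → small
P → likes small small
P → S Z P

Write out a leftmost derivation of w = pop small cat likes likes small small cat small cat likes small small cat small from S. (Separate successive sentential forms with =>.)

S => P Z small => S Z P Z small => P Z small Z P Z small => S Z P Z small Z P Z small => pop Z P Z small Z P Z small => pop P cat likes P Z small Z P Z small => pop small cat likes P Z small Z P Z small => pop small cat likes likes small small Z small Z P Z small => pop small cat likes likes small small cat small Z P Z small => pop small cat likes likes small small cat small cat P Z small => pop small cat likes likes small small cat small cat likes small small Z small => pop small cat likes likes small small cat small cat likes small small cat small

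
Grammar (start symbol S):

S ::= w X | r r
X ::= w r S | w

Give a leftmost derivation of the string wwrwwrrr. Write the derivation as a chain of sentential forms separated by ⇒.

S⇒wX⇒wwrS⇒wwrwX⇒wwrwwrS⇒wwrwwrrr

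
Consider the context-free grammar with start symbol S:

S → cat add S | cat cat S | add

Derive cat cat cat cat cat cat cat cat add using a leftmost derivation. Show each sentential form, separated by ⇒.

S ⇒ cat cat S   [S → cat cat S]
cat cat S ⇒ cat cat cat cat S   [S → cat cat S]
cat cat cat cat S ⇒ cat cat cat cat cat cat S   [S → cat cat S]
cat cat cat cat cat cat S ⇒ cat cat cat cat cat cat cat cat S   [S → cat cat S]
cat cat cat cat cat cat cat cat S ⇒ cat cat cat cat cat cat cat cat add   [S → add]

S ⇒ cat cat S ⇒ cat cat cat cat S ⇒ cat cat cat cat cat cat S ⇒ cat cat cat cat cat cat cat cat S ⇒ cat cat cat cat cat cat cat cat add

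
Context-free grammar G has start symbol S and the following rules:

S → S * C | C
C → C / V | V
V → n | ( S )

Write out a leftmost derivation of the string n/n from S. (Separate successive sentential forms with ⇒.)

S⇒C⇒C/V⇒V/V⇒n/V⇒n/n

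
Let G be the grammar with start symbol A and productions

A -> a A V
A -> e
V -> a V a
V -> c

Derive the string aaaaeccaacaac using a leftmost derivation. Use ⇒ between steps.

A ⇒ aAV   [A -> a A V]
aAV ⇒ aaAVV   [A -> a A V]
aaAVV ⇒ aaaAVVV   [A -> a A V]
aaaAVVV ⇒ aaaaAVVVV   [A -> a A V]
aaaaAVVVV ⇒ aaaaeVVVV   [A -> e]
aaaaeVVVV ⇒ aaaaecVVV   [V -> c]
aaaaecVVV ⇒ aaaaeccVV   [V -> c]
aaaaeccVV ⇒ aaaaeccaVaV   [V -> a V a]
aaaaeccaVaV ⇒ aaaaeccaaVaaV   [V -> a V a]
aaaaeccaaVaaV ⇒ aaaaeccaacaaV   [V -> c]
aaaaeccaacaaV ⇒ aaaaeccaacaac   [V -> c]

A ⇒ aAV ⇒ aaAVV ⇒ aaaAVVV ⇒ aaaaAVVVV ⇒ aaaaeVVVV ⇒ aaaaecVVV ⇒ aaaaeccVV ⇒ aaaaeccaVaV ⇒ aaaaeccaaVaaV ⇒ aaaaeccaacaaV ⇒ aaaaeccaacaac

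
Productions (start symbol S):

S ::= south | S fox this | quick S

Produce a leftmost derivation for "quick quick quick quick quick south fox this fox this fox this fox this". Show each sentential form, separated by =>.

S => S fox this   [S ::= S fox this]
S fox this => quick S fox this   [S ::= quick S]
quick S fox this => quick quick S fox this   [S ::= quick S]
quick quick S fox this => quick quick quick S fox this   [S ::= quick S]
quick quick quick S fox this => quick quick quick S fox this fox this   [S ::= S fox this]
quick quick quick S fox this fox this => quick quick quick S fox this fox this fox this   [S ::= S fox this]
quick quick quick S fox this fox this fox this => quick quick quick quick S fox this fox this fox this   [S ::= quick S]
quick quick quick quick S fox this fox this fox this => quick quick quick quick quick S fox this fox this fox this   [S ::= quick S]
quick quick quick quick quick S fox this fox this fox this => quick quick quick quick quick S fox this fox this fox this fox this   [S ::= S fox this]
quick quick quick quick quick S fox this fox this fox this fox this => quick quick quick quick quick south fox this fox this fox this fox this   [S ::= south]

S => S fox this => quick S fox this => quick quick S fox this => quick quick quick S fox this => quick quick quick S fox this fox this => quick quick quick S fox this fox this fox this => quick quick quick quick S fox this fox this fox this => quick quick quick quick quick S fox this fox this fox this => quick quick quick quick quick S fox this fox this fox this fox this => quick quick quick quick quick south fox this fox this fox this fox this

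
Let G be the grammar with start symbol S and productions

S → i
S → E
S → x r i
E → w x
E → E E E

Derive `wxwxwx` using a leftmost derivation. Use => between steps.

S => E => EEE => wxEE => wxwxE => wxwxwx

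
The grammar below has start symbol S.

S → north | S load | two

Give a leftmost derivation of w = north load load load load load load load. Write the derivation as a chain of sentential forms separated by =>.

S => S load => S load load => S load load load => S load load load load => S load load load load load => S load load load load load load => S load load load load load load load => north load load load load load load load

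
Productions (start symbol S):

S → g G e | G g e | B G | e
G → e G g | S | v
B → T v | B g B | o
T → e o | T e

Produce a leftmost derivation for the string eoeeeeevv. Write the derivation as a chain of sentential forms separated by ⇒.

S⇒BG⇒TvG⇒TevG⇒TeevG⇒TeeevG⇒TeeeevG⇒TeeeeevG⇒eoeeeeevG⇒eoeeeeevv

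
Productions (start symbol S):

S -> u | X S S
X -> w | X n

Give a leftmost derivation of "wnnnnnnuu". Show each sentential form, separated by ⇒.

S ⇒ XSS   [S -> X S S]
XSS ⇒ XnSS   [X -> X n]
XnSS ⇒ XnnSS   [X -> X n]
XnnSS ⇒ XnnnSS   [X -> X n]
XnnnSS ⇒ XnnnnSS   [X -> X n]
XnnnnSS ⇒ XnnnnnSS   [X -> X n]
XnnnnnSS ⇒ XnnnnnnSS   [X -> X n]
XnnnnnnSS ⇒ wnnnnnnSS   [X -> w]
wnnnnnnSS ⇒ wnnnnnnuS   [S -> u]
wnnnnnnuS ⇒ wnnnnnnuu   [S -> u]

S⇒XSS⇒XnSS⇒XnnSS⇒XnnnSS⇒XnnnnSS⇒XnnnnnSS⇒XnnnnnnSS⇒wnnnnnnSS⇒wnnnnnnuS⇒wnnnnnnuu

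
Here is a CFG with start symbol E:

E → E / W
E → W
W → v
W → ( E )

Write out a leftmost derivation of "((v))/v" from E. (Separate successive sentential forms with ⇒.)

E⇒E/W⇒W/W⇒(E)/W⇒(W)/W⇒((E))/W⇒((W))/W⇒((v))/W⇒((v))/v

E ⇒ E/W   [E → E / W]
E/W ⇒ W/W   [E → W]
W/W ⇒ (E)/W   [W → ( E )]
(E)/W ⇒ (W)/W   [E → W]
(W)/W ⇒ ((E))/W   [W → ( E )]
((E))/W ⇒ ((W))/W   [E → W]
((W))/W ⇒ ((v))/W   [W → v]
((v))/W ⇒ ((v))/v   [W → v]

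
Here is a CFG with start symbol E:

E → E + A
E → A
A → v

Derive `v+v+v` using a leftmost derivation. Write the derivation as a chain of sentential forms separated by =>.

E => E+A => E+A+A => A+A+A => v+A+A => v+v+A => v+v+v

E => E+A   [E → E + A]
E+A => E+A+A   [E → E + A]
E+A+A => A+A+A   [E → A]
A+A+A => v+A+A   [A → v]
v+A+A => v+v+A   [A → v]
v+v+A => v+v+v   [A → v]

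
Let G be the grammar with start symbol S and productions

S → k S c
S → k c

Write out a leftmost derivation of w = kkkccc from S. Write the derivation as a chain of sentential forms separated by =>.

S => kSc => kkScc => kkkccc

S => kSc   [S → k S c]
kSc => kkScc   [S → k S c]
kkScc => kkkccc   [S → k c]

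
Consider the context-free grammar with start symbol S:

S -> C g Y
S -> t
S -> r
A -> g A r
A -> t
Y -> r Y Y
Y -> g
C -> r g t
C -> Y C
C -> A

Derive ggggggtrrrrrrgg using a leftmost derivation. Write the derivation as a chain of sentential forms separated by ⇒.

S ⇒ CgY   [S -> C g Y]
CgY ⇒ AgY   [C -> A]
AgY ⇒ gArgY   [A -> g A r]
gArgY ⇒ ggArrgY   [A -> g A r]
ggArrgY ⇒ gggArrrgY   [A -> g A r]
gggArrrgY ⇒ ggggArrrrgY   [A -> g A r]
ggggArrrrgY ⇒ gggggArrrrrgY   [A -> g A r]
gggggArrrrrgY ⇒ ggggggArrrrrrgY   [A -> g A r]
ggggggArrrrrrgY ⇒ ggggggtrrrrrrgY   [A -> t]
ggggggtrrrrrrgY ⇒ ggggggtrrrrrrgg   [Y -> g]

S ⇒ CgY ⇒ AgY ⇒ gArgY ⇒ ggArrgY ⇒ gggArrrgY ⇒ ggggArrrrgY ⇒ gggggArrrrrgY ⇒ ggggggArrrrrrgY ⇒ ggggggtrrrrrrgY ⇒ ggggggtrrrrrrgg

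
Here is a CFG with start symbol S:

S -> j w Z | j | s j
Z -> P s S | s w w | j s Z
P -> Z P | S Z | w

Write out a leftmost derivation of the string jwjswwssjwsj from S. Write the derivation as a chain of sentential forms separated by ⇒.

S ⇒ jwZ ⇒ jwPsS ⇒ jwZPsS ⇒ jwPsSPsS ⇒ jwSZsSPsS ⇒ jwjZsSPsS ⇒ jwjswwsSPsS ⇒ jwjswwssjPsS ⇒ jwjswwssjwsS ⇒ jwjswwssjwsj

S ⇒ jwZ   [S -> j w Z]
jwZ ⇒ jwPsS   [Z -> P s S]
jwPsS ⇒ jwZPsS   [P -> Z P]
jwZPsS ⇒ jwPsSPsS   [Z -> P s S]
jwPsSPsS ⇒ jwSZsSPsS   [P -> S Z]
jwSZsSPsS ⇒ jwjZsSPsS   [S -> j]
jwjZsSPsS ⇒ jwjswwsSPsS   [Z -> s w w]
jwjswwsSPsS ⇒ jwjswwssjPsS   [S -> s j]
jwjswwssjPsS ⇒ jwjswwssjwsS   [P -> w]
jwjswwssjwsS ⇒ jwjswwssjwsj   [S -> j]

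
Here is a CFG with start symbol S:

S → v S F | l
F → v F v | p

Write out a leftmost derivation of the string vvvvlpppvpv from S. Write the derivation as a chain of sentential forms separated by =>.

S => vSF => vvSFF => vvvSFFF => vvvvSFFFF => vvvvlFFFF => vvvvlpFFF => vvvvlppFF => vvvvlpppF => vvvvlpppvFv => vvvvlpppvpv

S => vSF   [S → v S F]
vSF => vvSFF   [S → v S F]
vvSFF => vvvSFFF   [S → v S F]
vvvSFFF => vvvvSFFFF   [S → v S F]
vvvvSFFFF => vvvvlFFFF   [S → l]
vvvvlFFFF => vvvvlpFFF   [F → p]
vvvvlpFFF => vvvvlppFF   [F → p]
vvvvlppFF => vvvvlpppF   [F → p]
vvvvlpppF => vvvvlpppvFv   [F → v F v]
vvvvlpppvFv => vvvvlpppvpv   [F → p]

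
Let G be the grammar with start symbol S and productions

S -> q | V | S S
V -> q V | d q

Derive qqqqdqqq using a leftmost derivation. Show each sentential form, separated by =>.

S => SS => SSS => SSSS => qSSS => qqSS => qqSSS => qqVSS => qqqVSS => qqqqVSS => qqqqdqSS => qqqqdqqS => qqqqdqqq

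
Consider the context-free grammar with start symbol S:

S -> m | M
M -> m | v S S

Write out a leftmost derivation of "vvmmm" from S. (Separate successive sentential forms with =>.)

S=>M=>vSS=>vMS=>vvSSS=>vvmSS=>vvmmS=>vvmmm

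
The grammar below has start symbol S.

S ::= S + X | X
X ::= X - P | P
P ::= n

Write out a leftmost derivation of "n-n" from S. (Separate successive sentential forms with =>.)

S => X => X-P => P-P => n-P => n-n

S => X   [S ::= X]
X => X-P   [X ::= X - P]
X-P => P-P   [X ::= P]
P-P => n-P   [P ::= n]
n-P => n-n   [P ::= n]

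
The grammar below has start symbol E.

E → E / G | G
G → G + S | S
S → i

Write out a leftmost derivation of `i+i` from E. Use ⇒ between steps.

E ⇒ G ⇒ G+S ⇒ S+S ⇒ i+S ⇒ i+i

E ⇒ G   [E → G]
G ⇒ G+S   [G → G + S]
G+S ⇒ S+S   [G → S]
S+S ⇒ i+S   [S → i]
i+S ⇒ i+i   [S → i]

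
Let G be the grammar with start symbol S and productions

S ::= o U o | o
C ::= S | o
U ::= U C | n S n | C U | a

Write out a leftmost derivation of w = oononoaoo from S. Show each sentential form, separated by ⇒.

S ⇒ oUo   [S ::= o U o]
oUo ⇒ oUCo   [U ::= U C]
oUCo ⇒ oCUCo   [U ::= C U]
oCUCo ⇒ oSUCo   [C ::= S]
oSUCo ⇒ ooUoUCo   [S ::= o U o]
ooUoUCo ⇒ oonSnoUCo   [U ::= n S n]
oonSnoUCo ⇒ oononoUCo   [S ::= o]
oononoUCo ⇒ oononoaCo   [U ::= a]
oononoaCo ⇒ oononoaoo   [C ::= o]

S ⇒ oUo ⇒ oUCo ⇒ oCUCo ⇒ oSUCo ⇒ ooUoUCo ⇒ oonSnoUCo ⇒ oononoUCo ⇒ oononoaCo ⇒ oononoaoo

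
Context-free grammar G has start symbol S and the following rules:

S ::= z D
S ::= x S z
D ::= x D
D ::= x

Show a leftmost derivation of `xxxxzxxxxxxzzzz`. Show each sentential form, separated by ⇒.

S ⇒ xSz ⇒ xxSzz ⇒ xxxSzzz ⇒ xxxxSzzzz ⇒ xxxxzDzzzz ⇒ xxxxzxDzzzz ⇒ xxxxzxxDzzzz ⇒ xxxxzxxxDzzzz ⇒ xxxxzxxxxDzzzz ⇒ xxxxzxxxxxDzzzz ⇒ xxxxzxxxxxxzzzz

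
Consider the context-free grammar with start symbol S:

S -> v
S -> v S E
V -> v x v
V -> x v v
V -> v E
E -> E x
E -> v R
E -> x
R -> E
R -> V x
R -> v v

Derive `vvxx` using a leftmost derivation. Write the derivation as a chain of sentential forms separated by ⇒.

S ⇒ vSE ⇒ vvE ⇒ vvEx ⇒ vvxx

S ⇒ vSE   [S -> v S E]
vSE ⇒ vvE   [S -> v]
vvE ⇒ vvEx   [E -> E x]
vvEx ⇒ vvxx   [E -> x]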